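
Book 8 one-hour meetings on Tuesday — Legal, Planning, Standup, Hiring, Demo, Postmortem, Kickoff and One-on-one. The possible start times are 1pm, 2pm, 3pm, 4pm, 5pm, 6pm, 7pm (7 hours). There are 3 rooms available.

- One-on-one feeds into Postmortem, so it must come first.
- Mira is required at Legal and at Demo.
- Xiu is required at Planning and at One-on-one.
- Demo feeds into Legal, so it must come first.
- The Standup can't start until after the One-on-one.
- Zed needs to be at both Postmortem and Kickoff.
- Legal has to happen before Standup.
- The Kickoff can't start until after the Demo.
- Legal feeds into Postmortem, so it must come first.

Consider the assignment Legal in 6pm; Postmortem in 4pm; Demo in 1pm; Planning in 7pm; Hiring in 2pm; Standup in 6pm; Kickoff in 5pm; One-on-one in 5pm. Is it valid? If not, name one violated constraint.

No. Legal feeds into Postmortem, so it must come first is not satisfied.

Xiu is required at Planning and at One-on-one — holds.
The Kickoff can't start until after the Demo — holds.
Zed needs to be at both Postmortem and Kickoff — holds.
Legal has to happen before Standup — violated.
One-on-one feeds into Postmortem, so it must come first — violated.
Mira is required at Legal and at Demo — holds.
The Standup can't start until after the One-on-one — holds.
Legal feeds into Postmortem, so it must come first — violated.
There are 3 rooms available — holds.
Demo feeds into Legal, so it must come first — holds.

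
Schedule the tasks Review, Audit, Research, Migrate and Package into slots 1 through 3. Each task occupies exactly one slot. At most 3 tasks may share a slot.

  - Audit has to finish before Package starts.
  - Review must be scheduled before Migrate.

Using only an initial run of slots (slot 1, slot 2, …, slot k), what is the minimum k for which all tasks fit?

2 slots

The precedence chain requires at least 2 distinct slots.
With at most 3 per slot and 5 tasks, at least 2 slots are needed.
2 works (last occupied slot: 2): for example Package in 2; Migrate in 2; Audit in 1; Research in 1; Review in 1.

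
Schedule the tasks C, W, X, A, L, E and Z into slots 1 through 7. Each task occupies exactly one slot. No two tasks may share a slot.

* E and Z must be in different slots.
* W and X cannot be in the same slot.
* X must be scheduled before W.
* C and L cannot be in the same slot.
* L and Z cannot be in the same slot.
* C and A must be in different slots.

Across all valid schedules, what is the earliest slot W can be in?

Precedence pushes W to at least 2.
W at 2 is achievable: E=6; X=1; A=4; Z=7; C=3; W=2; L=5.

2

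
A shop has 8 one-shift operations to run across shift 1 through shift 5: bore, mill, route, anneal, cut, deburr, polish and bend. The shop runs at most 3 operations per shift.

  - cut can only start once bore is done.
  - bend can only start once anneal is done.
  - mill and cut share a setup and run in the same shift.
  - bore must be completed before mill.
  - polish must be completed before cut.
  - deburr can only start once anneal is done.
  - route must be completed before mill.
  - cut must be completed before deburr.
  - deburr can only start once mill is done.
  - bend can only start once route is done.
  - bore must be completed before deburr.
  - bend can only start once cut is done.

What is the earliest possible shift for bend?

shift 3

Precedence pushes bend to at least shift 3.
bend at shift 3 is achievable: deburr=shift 3, bend=shift 3, bore=shift 1, polish=shift 1, cut=shift 2, anneal=shift 2, mill=shift 2, route=shift 1.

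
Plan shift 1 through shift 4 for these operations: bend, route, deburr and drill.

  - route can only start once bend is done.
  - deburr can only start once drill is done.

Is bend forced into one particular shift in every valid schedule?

bend can be shift 1 (e.g. route=shift 2; drill=shift 1; bend=shift 1; deburr=shift 2) or shift 2 (e.g. route=shift 3, deburr=shift 2, bend=shift 2, drill=shift 1).

No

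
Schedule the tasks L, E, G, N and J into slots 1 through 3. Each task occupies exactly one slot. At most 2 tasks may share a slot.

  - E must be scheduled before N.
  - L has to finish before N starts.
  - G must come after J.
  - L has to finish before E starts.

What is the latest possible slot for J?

Downstream work caps J at 2.
J at 2 is achievable: J=2; E=2; N=3; L=1; G=3.

2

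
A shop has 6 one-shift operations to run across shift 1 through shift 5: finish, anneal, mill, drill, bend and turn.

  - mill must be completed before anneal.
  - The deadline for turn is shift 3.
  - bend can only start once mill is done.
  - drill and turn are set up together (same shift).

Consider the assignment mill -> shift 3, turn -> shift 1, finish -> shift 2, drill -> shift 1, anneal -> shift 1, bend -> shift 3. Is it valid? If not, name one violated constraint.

drill and turn are set up together (same shift) — holds.
bend can only start once mill is done — violated.
mill must be completed before anneal — violated.
The deadline for turn is shift 3 — holds.

No. mill must be completed before anneal is not satisfied.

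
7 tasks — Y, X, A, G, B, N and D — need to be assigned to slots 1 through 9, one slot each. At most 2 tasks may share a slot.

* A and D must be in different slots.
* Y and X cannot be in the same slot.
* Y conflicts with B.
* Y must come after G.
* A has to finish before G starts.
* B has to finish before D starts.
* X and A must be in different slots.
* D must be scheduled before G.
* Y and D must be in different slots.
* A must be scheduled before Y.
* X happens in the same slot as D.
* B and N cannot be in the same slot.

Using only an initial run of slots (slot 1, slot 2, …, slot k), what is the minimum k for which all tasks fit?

The precedence chain requires at least 4 distinct slots.
With at most 2 per slot and 7 tasks, at least 4 slots are needed.
4 works (last occupied slot: 4): for example X -> 2; D -> 2; A -> 1; Y -> 4; B -> 1; N -> 3; G -> 3.

4 slots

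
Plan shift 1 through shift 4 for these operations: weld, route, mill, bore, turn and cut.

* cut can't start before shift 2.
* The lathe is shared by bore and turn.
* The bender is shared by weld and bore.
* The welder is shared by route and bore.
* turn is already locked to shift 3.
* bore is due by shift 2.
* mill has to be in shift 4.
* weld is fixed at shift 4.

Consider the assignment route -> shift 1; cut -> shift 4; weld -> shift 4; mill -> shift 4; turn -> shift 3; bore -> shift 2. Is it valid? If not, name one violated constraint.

turn is already locked to shift 3 — holds.
cut can't start before shift 2 — holds.
The bender is shared by weld and bore — holds.
weld is fixed at shift 4 — holds.
bore is due by shift 2 — holds.
mill has to be in shift 4 — holds.
The welder is shared by route and bore — holds.
The lathe is shared by bore and turn — holds.

Valid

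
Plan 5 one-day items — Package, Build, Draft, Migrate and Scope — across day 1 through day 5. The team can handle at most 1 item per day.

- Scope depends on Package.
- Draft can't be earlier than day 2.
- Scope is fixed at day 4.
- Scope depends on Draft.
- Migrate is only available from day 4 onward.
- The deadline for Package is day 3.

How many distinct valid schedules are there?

Enumerating: Draft in day 2; Scope in day 4; Build in day 3; Package in day 1; Migrate in day 5 | Package in day 1, Scope in day 4, Draft in day 3, Migrate in day 5, Build in day 2 | Migrate=day 5; Scope=day 4; Build=day 1; Draft=day 3; Package=day 2 | Package -> day 3, Draft -> day 2, Migrate -> day 5, Build -> day 1, Scope -> day 4.

4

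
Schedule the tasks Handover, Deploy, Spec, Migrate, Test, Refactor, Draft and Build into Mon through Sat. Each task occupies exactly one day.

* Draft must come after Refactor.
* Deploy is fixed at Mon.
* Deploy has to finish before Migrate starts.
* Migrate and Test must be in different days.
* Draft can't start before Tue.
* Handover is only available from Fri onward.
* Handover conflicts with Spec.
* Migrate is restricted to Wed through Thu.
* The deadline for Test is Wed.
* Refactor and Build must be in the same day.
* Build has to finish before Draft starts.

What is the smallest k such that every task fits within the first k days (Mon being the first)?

5

The precedence chain requires at least 2 distinct days.
Handover can't be placed before Fri — that is day 5 counting from Mon — so the schedule must run through at least 5 days.
5 works (last occupied day: Fri): for example Draft -> Tue; Handover -> Fri; Refactor -> Mon; Migrate -> Wed; Test -> Mon; Build -> Mon; Spec -> Mon; Deploy -> Mon.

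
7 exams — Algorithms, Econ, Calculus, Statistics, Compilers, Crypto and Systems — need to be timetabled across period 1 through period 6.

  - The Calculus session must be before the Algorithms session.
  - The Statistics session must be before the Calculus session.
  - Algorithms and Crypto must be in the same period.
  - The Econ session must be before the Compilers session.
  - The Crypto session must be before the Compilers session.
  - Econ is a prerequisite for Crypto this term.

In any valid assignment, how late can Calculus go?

period 4

Precedence pushes Calculus to at least period 2; downstream work caps Calculus at period 4.
Calculus at period 4 is achievable: Econ -> period 1, Systems -> period 1, Algorithms -> period 5, Crypto -> period 5, Compilers -> period 6, Calculus -> period 4, Statistics -> period 1.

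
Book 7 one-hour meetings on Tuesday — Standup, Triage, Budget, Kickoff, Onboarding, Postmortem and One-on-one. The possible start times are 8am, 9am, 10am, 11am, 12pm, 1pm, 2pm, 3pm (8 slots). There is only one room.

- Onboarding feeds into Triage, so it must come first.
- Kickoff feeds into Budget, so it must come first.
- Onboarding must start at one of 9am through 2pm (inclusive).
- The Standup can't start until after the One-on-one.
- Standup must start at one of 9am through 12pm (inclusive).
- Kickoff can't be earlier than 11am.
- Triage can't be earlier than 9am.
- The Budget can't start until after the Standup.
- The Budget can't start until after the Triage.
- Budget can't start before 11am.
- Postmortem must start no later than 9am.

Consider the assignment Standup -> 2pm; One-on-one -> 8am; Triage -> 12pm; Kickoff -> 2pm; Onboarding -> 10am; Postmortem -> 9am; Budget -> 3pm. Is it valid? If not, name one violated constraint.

Kickoff can't be earlier than 11am — holds.
The Standup can't start until after the One-on-one — holds.
Kickoff feeds into Budget, so it must come first — holds.
Standup must start at one of 9am through 12pm (inclusive) — violated.
Budget can't start before 11am — holds.
Onboarding must start at one of 9am through 2pm (inclusive) — holds.
The Budget can't start until after the Triage — holds.
The Budget can't start until after the Standup — holds.
Onboarding feeds into Triage, so it must come first — holds.
Postmortem must start no later than 9am — holds.
Triage can't be earlier than 9am — holds.
There is only one room — violated.

No. Standup must start at one of 9am through 12pm (inclusive) is not satisfied.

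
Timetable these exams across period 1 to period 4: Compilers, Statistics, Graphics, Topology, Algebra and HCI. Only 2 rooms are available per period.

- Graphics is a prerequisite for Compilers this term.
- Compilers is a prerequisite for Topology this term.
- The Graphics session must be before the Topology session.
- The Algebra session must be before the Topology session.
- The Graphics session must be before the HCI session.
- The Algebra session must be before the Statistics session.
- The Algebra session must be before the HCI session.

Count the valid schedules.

35

Splitting on Compilers: it can be period 2 (20), period 3 (15). Listing each branch's schedules as (Statistics, Graphics, Topology, Algebra, HCI) by period number:
Compilers=period 2: (2,1,3,1,3) (2,1,3,1,4) (2,1,4,1,3) (2,1,4,1,4) (3,1,3,1,2) (3,1,3,1,4) (3,1,3,2,4) (3,1,4,1,2) (3,1,4,1,3) (3,1,4,1,4) (3,1,4,2,3) (3,1,4,2,4) (4,1,3,1,2) (4,1,3,1,3) (4,1,3,1,4) (4,1,3,2,3) (4,1,3,2,4) (4,1,4,1,2) (4,1,4,1,3) (4,1,4,2,3) — 20.
Compilers=period 3: (2,1,4,1,2) (2,1,4,1,3) (2,1,4,1,4) (2,2,4,1,3) (2,2,4,1,4) (3,1,4,1,2) (3,1,4,1,4) (3,1,4,2,4) (3,2,4,1,4) (3,2,4,2,4) (4,1,4,1,2) (4,1,4,1,3) (4,1,4,2,3) (4,2,4,1,3) (4,2,4,2,3) — 15.
Summing: 20 + 15 = 35.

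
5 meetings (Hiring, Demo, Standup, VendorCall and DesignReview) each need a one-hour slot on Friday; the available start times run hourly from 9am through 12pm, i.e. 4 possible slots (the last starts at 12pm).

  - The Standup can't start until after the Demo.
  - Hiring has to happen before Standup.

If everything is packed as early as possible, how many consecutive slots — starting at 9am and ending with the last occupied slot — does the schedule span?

The precedence chain requires at least 2 distinct slots.
2 works (last occupied slot: 10am): for example Hiring in 9am; VendorCall in 9am; DesignReview in 9am; Demo in 9am; Standup in 10am.

2 slots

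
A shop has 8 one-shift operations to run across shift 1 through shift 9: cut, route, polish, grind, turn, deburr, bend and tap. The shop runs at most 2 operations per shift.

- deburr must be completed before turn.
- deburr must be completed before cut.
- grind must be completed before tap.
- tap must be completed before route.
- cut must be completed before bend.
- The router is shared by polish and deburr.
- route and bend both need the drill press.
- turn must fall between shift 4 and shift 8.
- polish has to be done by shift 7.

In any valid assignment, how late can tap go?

shift 8

Precedence pushes tap to at least shift 2; downstream work caps tap at shift 8.
tap at shift 8 is achievable: tap in shift 8; route in shift 9; cut in shift 3; deburr in shift 2; turn in shift 4; bend in shift 4; polish in shift 1; grind in shift 1.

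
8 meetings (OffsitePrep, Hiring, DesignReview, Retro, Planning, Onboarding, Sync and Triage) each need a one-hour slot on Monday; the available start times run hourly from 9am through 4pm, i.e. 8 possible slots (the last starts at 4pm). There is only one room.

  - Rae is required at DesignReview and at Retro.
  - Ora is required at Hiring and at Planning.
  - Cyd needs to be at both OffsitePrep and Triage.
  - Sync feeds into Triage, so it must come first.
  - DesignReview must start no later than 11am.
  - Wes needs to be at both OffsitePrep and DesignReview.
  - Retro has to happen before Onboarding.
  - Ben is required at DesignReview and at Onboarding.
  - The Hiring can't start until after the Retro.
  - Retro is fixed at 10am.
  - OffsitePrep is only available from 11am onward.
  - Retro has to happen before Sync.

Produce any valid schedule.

DesignReview -> 9am, Onboarding -> 2pm, OffsitePrep -> 11am, Triage -> 3pm, Sync -> 12pm, Retro -> 10am, Planning -> 4pm, Hiring -> 1pm

Checking: Retro(10am) before Hiring(1pm); Retro(10am) before Onboarding(2pm); Sync(12pm) before Triage(3pm); Retro(10am) before Sync(12pm); DesignReview(9am) != Onboarding(2pm); Hiring(1pm) != Planning(4pm); DesignReview(9am) != Retro(10am); OffsitePrep(11am) != DesignReview(9am); OffsitePrep(11am) != Triage(3pm); OffsitePrep=11am in [11am,4pm]; DesignReview=9am in [9am,11am]; Retro=10am in [10am,10am]; max 1 per slot (cap 1).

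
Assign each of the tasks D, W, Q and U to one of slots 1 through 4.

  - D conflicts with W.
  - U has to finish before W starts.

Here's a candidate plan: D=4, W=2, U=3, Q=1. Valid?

No. U has to finish before W starts is not satisfied.

U has to finish before W starts — violated.
D conflicts with W — holds.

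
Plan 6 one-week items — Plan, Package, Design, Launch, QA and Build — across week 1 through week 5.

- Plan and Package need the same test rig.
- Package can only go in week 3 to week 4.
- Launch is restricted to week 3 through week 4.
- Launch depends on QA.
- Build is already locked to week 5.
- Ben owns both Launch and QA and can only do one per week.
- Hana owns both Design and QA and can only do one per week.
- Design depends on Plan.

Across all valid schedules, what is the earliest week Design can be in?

week 2

Precedence pushes Design to at least week 2.
Design at week 2 is achievable: Plan -> week 1; Package -> week 3; Build -> week 5; Launch -> week 3; QA -> week 1; Design -> week 2.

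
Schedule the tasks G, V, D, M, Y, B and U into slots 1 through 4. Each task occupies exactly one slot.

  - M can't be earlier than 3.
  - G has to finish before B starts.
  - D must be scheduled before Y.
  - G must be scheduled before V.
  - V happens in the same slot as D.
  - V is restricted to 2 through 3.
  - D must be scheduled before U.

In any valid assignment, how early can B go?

Precedence pushes B to at least 2.
B at 2 is achievable: B in 2; M in 3; V in 2; U in 3; G in 1; D in 2; Y in 3.

2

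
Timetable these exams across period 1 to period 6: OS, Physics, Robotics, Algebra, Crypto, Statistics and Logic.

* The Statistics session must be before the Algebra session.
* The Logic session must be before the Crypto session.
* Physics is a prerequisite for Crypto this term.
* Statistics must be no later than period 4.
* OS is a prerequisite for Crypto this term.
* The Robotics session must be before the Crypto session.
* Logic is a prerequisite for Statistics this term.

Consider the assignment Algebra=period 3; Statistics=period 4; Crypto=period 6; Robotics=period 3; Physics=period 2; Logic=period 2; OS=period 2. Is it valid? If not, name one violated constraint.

No. The Statistics session must be before the Algebra session is not satisfied.

The Statistics session must be before the Algebra session — violated.
OS is a prerequisite for Crypto this term — holds.
The Robotics session must be before the Crypto session — holds.
Logic is a prerequisite for Statistics this term — holds.
The Logic session must be before the Crypto session — holds.
Statistics must be no later than period 4 — holds.
Physics is a prerequisite for Crypto this term — holds.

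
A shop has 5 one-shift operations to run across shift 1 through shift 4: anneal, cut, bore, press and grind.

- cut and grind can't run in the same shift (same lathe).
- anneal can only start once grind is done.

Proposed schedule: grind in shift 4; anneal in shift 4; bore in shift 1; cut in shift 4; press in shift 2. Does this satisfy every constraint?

No — it violates: cut and grind can't run in the same shift (same lathe)

anneal can only start once grind is done — violated.
cut and grind can't run in the same shift (same lathe) — violated.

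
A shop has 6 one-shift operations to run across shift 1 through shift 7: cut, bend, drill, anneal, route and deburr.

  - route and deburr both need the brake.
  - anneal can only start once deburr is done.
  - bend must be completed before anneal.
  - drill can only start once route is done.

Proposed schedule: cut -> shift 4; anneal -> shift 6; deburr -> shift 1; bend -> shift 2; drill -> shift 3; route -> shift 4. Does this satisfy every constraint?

anneal can only start once deburr is done — holds.
route and deburr both need the brake — holds.
drill can only start once route is done — violated.
bend must be completed before anneal — holds.

No. drill can only start once route is done is not satisfied.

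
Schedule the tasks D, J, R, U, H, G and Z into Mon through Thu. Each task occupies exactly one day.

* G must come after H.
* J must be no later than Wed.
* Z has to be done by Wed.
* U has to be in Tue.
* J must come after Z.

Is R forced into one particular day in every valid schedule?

R can be Mon (e.g. U=Tue, D=Mon, R=Mon, G=Tue, Z=Mon, H=Mon, J=Tue) or Tue (e.g. H in Mon; R in Tue; G in Tue; Z in Mon; J in Tue; D in Mon; U in Tue).

No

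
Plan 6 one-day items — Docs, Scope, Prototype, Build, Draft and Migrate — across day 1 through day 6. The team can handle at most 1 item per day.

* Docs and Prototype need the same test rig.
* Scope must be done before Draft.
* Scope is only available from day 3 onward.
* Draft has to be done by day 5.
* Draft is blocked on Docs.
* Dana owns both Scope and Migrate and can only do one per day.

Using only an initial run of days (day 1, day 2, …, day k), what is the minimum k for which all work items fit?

6

The precedence chain requires at least 2 distinct days.
With at most 1 per day and 6 work items, at least 6 days are needed.
Propagating the time windows through the other constraints, Draft can't land before day 4, so the schedule must run through at least day 4.
6 works (last occupied day: day 6): for example Docs=day 1, Build=day 5, Draft=day 4, Scope=day 3, Migrate=day 6, Prototype=day 2.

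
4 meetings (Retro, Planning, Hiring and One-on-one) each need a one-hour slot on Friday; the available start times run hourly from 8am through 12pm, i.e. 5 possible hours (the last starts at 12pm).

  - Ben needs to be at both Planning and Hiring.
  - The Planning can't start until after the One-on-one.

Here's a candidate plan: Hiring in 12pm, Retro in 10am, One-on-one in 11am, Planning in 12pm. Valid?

The Planning can't start until after the One-on-one — holds.
Ben needs to be at both Planning and Hiring — violated.

Invalid. Ben needs to be at both Planning and Hiring.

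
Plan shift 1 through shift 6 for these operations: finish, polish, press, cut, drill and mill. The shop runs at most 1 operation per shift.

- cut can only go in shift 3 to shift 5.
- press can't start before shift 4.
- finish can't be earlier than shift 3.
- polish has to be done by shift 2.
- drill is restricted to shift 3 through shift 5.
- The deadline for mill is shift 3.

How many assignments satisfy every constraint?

20

Splitting on finish: it can be shift 3 (4), shift 4 (4), shift 5 (4), shift 6 (8). Listing each branch's schedules as (polish, press, cut, drill, mill) by shift number:
finish=shift 3: (1,6,4,5,2) (1,6,5,4,2) (2,6,4,5,1) (2,6,5,4,1) — 4.
finish=shift 4: (1,6,3,5,2) (1,6,5,3,2) (2,6,3,5,1) (2,6,5,3,1) — 4.
finish=shift 5: (1,6,3,4,2) (1,6,4,3,2) (2,6,3,4,1) (2,6,4,3,1) — 4.
finish=shift 6: (1,4,3,5,2) (1,4,5,3,2) (1,5,3,4,2) (1,5,4,3,2) (2,4,3,5,1) (2,4,5,3,1) (2,5,3,4,1) (2,5,4,3,1) — 8.
Summing: 4 + 4 + 4 + 8 = 20.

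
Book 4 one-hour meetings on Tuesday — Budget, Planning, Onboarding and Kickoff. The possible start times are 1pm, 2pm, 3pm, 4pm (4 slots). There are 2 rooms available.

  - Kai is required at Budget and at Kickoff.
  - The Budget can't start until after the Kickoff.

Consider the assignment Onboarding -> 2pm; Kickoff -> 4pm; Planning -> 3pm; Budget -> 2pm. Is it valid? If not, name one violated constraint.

The Budget can't start until after the Kickoff — violated.
Kai is required at Budget and at Kickoff — holds.
There are 2 rooms available — holds.

Invalid. The Budget can't start until after the Kickoff.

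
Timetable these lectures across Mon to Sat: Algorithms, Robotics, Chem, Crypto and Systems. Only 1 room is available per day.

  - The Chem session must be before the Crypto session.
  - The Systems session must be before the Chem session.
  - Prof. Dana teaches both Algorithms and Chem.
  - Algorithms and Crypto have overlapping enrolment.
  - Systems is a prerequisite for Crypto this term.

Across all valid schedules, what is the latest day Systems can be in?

Downstream work caps Systems at Thu.
Systems at Thu is achievable: Robotics in Tue, Crypto in Sat, Chem in Fri, Systems in Thu, Algorithms in Mon.

Thu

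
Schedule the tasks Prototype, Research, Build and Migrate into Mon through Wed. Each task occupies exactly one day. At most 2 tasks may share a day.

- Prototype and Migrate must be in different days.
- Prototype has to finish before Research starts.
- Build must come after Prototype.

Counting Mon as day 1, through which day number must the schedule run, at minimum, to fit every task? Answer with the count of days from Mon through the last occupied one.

The precedence chain requires at least 2 distinct days.
With at most 2 per day and 4 tasks, at least 2 days are needed.
Could 2 days be enough, i.e. nothing placed later than Tue? No: Research must come after Prototype (at Mon or later) → {Tue}; Prototype must come before Research (at Tue or earlier) → {Mon}; Build must come after Prototype (at Mon or later) → {Tue}; Migrate can't share with Prototype (Mon) → {Tue}; that puts Research, Build and Migrate all in Tue — more than 2 per day.
So 2 days is not enough.
3 works (last occupied day: Wed): for example Build -> Tue, Migrate -> Wed, Research -> Tue, Prototype -> Mon.

3 days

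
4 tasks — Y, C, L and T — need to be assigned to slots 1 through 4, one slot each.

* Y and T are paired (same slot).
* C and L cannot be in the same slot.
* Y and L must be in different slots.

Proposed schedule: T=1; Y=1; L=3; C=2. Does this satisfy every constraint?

Valid

Y and L must be in different slots — holds.
Y and T are paired (same slot) — holds.
C and L cannot be in the same slot — holds.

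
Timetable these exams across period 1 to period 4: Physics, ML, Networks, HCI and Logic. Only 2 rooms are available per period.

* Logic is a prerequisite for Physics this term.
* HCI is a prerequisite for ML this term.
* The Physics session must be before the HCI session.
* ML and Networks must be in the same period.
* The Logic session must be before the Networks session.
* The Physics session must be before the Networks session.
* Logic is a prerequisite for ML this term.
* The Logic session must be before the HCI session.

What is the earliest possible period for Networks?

Networks must be in the same period as ML, which can't be before period 4, so Networks is at least period 4.
Networks at period 4 is achievable: ML -> period 4, Networks -> period 4, Logic -> period 1, Physics -> period 2, HCI -> period 3.

period 4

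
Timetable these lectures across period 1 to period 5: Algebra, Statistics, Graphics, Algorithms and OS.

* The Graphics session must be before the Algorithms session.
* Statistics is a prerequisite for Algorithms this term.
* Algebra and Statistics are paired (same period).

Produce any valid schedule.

Algebra=period 1, Graphics=period 1, Algorithms=period 2, OS=period 1, Statistics=period 1

Checking: Graphics(period 1) before Algorithms(period 2); Statistics(period 1) before Algorithms(period 2); Algebra = Statistics = period 1.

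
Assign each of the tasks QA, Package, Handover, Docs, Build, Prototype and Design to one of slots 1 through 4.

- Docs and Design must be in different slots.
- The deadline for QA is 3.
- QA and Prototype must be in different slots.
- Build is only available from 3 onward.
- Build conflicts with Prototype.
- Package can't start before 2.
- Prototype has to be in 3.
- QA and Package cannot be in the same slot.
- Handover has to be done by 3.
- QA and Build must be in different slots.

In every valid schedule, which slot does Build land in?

4

Build's window is 3–4.
Prototype is fixed at 3, and Build can't share a slot with Prototype.
So Build must be 4.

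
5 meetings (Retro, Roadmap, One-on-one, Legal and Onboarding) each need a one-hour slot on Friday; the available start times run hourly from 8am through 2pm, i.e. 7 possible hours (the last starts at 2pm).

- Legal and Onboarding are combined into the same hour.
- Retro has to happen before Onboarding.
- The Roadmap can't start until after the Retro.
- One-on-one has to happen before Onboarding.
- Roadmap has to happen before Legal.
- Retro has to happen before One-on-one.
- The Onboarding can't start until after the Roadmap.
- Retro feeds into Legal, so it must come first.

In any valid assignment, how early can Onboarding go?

10am

Precedence pushes Onboarding to at least 10am.
Onboarding at 10am is achievable: Roadmap=9am, Onboarding=10am, One-on-one=9am, Legal=10am, Retro=8am.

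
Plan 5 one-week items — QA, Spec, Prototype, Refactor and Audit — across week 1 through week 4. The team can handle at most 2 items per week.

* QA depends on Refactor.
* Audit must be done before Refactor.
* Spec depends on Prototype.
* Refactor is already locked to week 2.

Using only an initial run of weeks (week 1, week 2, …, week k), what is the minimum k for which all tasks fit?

The precedence chain requires at least 3 distinct weeks.
With at most 2 per week and 5 tasks, at least 3 weeks are needed.
3 works (last occupied week: week 3): for example Audit in week 1; Spec in week 2; QA in week 3; Refactor in week 2; Prototype in week 1.

3 weeks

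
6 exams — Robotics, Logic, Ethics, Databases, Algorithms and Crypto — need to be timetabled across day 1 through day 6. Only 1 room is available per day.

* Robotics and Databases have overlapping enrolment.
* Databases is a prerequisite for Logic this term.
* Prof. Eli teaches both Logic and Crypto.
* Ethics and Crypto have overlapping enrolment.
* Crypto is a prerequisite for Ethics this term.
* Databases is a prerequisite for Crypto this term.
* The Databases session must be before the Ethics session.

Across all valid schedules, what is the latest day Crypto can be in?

Precedence pushes Crypto to at least day 2; downstream work caps Crypto at day 5.
Crypto at day 5 is achievable: Robotics=day 3, Ethics=day 6, Algorithms=day 4, Databases=day 1, Crypto=day 5, Logic=day 2.

day 5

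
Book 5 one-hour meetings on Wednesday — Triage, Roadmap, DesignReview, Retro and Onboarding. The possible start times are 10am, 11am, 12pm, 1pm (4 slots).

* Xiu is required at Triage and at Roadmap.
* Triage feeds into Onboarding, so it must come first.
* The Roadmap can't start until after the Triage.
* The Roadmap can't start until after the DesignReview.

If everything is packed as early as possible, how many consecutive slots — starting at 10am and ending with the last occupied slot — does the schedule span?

The precedence chain requires at least 2 distinct slots.
2 works (last occupied slot: 11am): for example Onboarding in 11am, DesignReview in 10am, Triage in 10am, Retro in 10am, Roadmap in 11am.

2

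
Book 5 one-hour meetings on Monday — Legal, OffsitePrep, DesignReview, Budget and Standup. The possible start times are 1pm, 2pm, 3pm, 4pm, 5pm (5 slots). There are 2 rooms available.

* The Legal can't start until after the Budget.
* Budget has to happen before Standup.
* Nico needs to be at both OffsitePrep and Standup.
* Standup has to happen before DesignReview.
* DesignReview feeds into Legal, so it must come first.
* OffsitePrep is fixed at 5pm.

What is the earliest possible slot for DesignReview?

Precedence pushes DesignReview to at least 3pm; downstream work caps DesignReview at 4pm.
DesignReview at 3pm is achievable: Legal=4pm, DesignReview=3pm, OffsitePrep=5pm, Budget=1pm, Standup=2pm.

3pm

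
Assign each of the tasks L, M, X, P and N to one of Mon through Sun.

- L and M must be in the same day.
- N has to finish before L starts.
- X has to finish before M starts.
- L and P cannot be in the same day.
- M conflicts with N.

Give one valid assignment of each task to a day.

L -> Tue, M -> Tue, X -> Mon, P -> Mon, N -> Mon

Checking: X(Mon) before M(Tue); N(Mon) before L(Tue); M(Tue) != N(Mon); L(Tue) != P(Mon); L = M = Tue.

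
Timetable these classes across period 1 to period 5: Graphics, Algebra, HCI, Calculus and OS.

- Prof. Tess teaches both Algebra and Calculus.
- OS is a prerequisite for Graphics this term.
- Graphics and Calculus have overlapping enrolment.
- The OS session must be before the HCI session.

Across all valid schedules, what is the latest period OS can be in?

Downstream work caps OS at period 4.
OS at period 4 is achievable: Graphics=period 5, Algebra=period 1, Calculus=period 2, OS=period 4, HCI=period 5.

period 4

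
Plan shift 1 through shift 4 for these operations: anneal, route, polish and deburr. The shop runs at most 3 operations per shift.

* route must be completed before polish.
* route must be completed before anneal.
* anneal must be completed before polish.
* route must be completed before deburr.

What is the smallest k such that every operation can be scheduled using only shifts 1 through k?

The precedence chain requires at least 3 distinct shifts.
With at most 3 per shift and 4 operations, at least 2 shifts are needed.
3 works (last occupied shift: shift 3): for example route=shift 1, deburr=shift 2, anneal=shift 2, polish=shift 3.

3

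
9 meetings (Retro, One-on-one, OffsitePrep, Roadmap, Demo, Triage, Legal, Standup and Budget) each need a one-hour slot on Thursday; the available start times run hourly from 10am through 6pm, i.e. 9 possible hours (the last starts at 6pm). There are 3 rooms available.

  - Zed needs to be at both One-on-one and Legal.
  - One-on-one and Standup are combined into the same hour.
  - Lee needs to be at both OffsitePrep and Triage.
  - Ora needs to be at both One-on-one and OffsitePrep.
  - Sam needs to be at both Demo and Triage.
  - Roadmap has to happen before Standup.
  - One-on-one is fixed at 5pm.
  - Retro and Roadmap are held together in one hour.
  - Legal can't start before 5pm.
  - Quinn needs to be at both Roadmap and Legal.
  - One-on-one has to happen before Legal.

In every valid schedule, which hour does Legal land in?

Legal's window is 5pm–6pm.
One-on-one is fixed at 5pm, and Legal can't share a hour with One-on-one.
So Legal must be 6pm.

6pm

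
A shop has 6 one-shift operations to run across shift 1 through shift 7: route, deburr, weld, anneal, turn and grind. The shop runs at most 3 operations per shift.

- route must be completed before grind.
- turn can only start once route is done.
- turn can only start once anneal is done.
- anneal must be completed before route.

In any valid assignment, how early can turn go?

shift 3

Precedence pushes turn to at least shift 3.
turn at shift 3 is achievable: route=shift 2, deburr=shift 1, turn=shift 3, grind=shift 3, weld=shift 1, anneal=shift 1.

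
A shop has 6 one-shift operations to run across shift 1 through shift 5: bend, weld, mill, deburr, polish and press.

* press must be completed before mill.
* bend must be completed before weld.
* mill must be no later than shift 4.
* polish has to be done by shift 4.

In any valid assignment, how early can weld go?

shift 2

Precedence pushes weld to at least shift 2.
weld at shift 2 is achievable: deburr=shift 1, press=shift 1, polish=shift 1, bend=shift 1, weld=shift 2, mill=shift 2.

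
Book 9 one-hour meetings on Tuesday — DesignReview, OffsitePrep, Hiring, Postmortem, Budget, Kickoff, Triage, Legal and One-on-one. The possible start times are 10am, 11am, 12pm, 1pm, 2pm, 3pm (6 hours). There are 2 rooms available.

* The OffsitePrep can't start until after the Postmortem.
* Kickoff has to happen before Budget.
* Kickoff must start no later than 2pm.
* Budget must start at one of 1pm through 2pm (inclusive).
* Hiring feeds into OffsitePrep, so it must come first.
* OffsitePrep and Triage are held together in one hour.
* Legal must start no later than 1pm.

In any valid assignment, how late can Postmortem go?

Downstream work caps Postmortem at 2pm.
Postmortem at 2pm is achievable: Triage -> 3pm, OffsitePrep -> 3pm, Hiring -> 11am, Budget -> 1pm, Kickoff -> 10am, DesignReview -> 11am, Legal -> 10am, One-on-one -> 12pm, Postmortem -> 2pm.

2pm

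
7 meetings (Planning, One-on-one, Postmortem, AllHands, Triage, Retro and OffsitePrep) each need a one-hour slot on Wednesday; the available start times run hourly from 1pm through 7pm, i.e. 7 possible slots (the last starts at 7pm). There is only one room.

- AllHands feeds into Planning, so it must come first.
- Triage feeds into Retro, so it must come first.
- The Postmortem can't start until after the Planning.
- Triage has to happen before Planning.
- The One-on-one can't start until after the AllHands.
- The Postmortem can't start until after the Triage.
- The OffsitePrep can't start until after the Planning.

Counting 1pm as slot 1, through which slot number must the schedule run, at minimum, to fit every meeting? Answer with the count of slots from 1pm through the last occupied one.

7 slots

The precedence chain requires at least 3 distinct slots.
With at most 1 per slot and 7 meetings, at least 7 slots are needed.
7 works (last occupied slot: 7pm): for example OffsitePrep=7pm, Postmortem=4pm, Triage=1pm, Planning=3pm, One-on-one=5pm, AllHands=2pm, Retro=6pm.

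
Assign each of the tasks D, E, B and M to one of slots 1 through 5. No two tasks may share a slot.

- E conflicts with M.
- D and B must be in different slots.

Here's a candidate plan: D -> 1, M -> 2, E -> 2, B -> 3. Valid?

E conflicts with M — violated.
No two tasks may share a slot — violated.
D and B must be in different slots — holds.

No. E conflicts with M is not satisfied.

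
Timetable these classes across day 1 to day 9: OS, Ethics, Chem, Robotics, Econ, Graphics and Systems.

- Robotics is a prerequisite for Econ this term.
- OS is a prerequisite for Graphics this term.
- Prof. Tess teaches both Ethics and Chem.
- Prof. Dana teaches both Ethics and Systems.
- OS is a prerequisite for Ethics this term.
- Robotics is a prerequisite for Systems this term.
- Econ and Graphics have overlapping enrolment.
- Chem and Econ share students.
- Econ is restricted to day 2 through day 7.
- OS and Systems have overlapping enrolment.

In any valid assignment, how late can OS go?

day 8

Downstream work caps OS at day 8.
OS at day 8 is achievable: Ethics in day 9, Chem in day 1, Systems in day 2, Graphics in day 9, OS in day 8, Robotics in day 1, Econ in day 2.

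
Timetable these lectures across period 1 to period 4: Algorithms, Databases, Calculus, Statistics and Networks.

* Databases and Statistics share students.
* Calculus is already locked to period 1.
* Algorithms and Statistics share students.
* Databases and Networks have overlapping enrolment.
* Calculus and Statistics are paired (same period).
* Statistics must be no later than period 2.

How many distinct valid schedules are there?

Splitting on Algorithms: it can be period 2 (9), period 3 (9), period 4 (9). Listing each branch's schedules as (Databases, Calculus, Statistics, Networks) by period number:
Algorithms=period 2: (2,1,1,1) (2,1,1,3) (2,1,1,4) (3,1,1,1) (3,1,1,2) (3,1,1,4) (4,1,1,1) (4,1,1,2) (4,1,1,3) — 9.
Algorithms=period 3: (2,1,1,1) (2,1,1,3) (2,1,1,4) (3,1,1,1) (3,1,1,2) (3,1,1,4) (4,1,1,1) (4,1,1,2) (4,1,1,3) — 9.
Algorithms=period 4: (2,1,1,1) (2,1,1,3) (2,1,1,4) (3,1,1,1) (3,1,1,2) (3,1,1,4) (4,1,1,1) (4,1,1,2) (4,1,1,3) — 9.
Summing: 9 + 9 + 9 = 27.

27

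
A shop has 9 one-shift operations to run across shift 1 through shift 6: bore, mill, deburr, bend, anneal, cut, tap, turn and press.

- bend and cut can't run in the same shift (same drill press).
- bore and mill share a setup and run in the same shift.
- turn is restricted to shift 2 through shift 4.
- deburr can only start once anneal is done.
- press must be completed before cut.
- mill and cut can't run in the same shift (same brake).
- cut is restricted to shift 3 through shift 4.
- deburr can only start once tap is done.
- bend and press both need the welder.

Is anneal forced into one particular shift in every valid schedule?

No

anneal can be shift 1 (e.g. anneal in shift 1, mill in shift 1, bore in shift 1, press in shift 1, bend in shift 2, tap in shift 1, deburr in shift 2, turn in shift 2, cut in shift 3) or shift 2 (e.g. deburr -> shift 3, anneal -> shift 2, mill -> shift 1, bore -> shift 1, cut -> shift 3, tap -> shift 1, press -> shift 1, turn -> shift 2, bend -> shift 2).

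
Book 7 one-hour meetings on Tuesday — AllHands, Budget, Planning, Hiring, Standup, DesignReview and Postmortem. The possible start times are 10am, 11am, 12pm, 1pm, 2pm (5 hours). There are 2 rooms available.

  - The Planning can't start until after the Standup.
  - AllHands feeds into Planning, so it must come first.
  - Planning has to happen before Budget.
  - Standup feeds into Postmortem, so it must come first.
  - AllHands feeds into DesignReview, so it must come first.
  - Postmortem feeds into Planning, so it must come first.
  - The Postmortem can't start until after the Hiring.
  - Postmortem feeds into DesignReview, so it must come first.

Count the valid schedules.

31

Splitting on AllHands: it can be 10am (6), 11am (15), 12pm (10). Listing each branch's schedules as (Budget, Planning, Hiring, Standup, DesignReview, Postmortem):
AllHands=10am: (2pm,1pm,10am,11am,1pm,12pm) (2pm,1pm,10am,11am,2pm,12pm) (2pm,1pm,11am,10am,1pm,12pm) (2pm,1pm,11am,10am,2pm,12pm) (2pm,1pm,11am,11am,1pm,12pm) (2pm,1pm,11am,11am,2pm,12pm) — 6.
AllHands=11am: (1pm,12pm,10am,10am,12pm,11am) (1pm,12pm,10am,10am,1pm,11am) (1pm,12pm,10am,10am,2pm,11am) (2pm,12pm,10am,10am,12pm,11am) (2pm,12pm,10am,10am,1pm,11am) (2pm,12pm,10am,10am,2pm,11am) (2pm,1pm,10am,10am,12pm,11am) (2pm,1pm,10am,10am,1pm,11am) (2pm,1pm,10am,10am,1pm,12pm) (2pm,1pm,10am,10am,2pm,11am) (2pm,1pm,10am,10am,2pm,12pm) (2pm,1pm,10am,11am,1pm,12pm) (2pm,1pm,10am,11am,2pm,12pm) (2pm,1pm,11am,10am,1pm,12pm) (2pm,1pm,11am,10am,2pm,12pm) — 15.
AllHands=12pm: (2pm,1pm,10am,10am,1pm,11am) (2pm,1pm,10am,10am,1pm,12pm) (2pm,1pm,10am,10am,2pm,11am) (2pm,1pm,10am,10am,2pm,12pm) (2pm,1pm,10am,11am,1pm,12pm) (2pm,1pm,10am,11am,2pm,12pm) (2pm,1pm,11am,10am,1pm,12pm) (2pm,1pm,11am,10am,2pm,12pm) (2pm,1pm,11am,11am,1pm,12pm) (2pm,1pm,11am,11am,2pm,12pm) — 10.
Summing: 6 + 15 + 10 = 31.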